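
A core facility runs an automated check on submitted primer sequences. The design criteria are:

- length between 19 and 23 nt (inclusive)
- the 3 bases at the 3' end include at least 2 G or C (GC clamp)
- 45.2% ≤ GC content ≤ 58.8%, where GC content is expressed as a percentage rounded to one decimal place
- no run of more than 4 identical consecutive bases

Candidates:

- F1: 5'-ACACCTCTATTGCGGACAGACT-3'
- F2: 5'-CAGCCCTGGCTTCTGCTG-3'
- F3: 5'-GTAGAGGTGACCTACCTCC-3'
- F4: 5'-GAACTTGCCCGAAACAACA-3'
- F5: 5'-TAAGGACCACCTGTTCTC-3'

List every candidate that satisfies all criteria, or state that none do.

F3 only.

F1 (22 nt, A=6 T=5 G=4 C=7): length 22 ✓; 3' end ACT has 1 G/C, need ≥2 ✗; GC 11/22 = 50.0% ✓; longest run = 2 ✓ — fails.
F2 (18 nt, A=1 T=5 G=5 C=7): length 18, outside 19–23 ✗; 3' end CTG has 2 G/C ✓; GC 12/18 = 66.7%, outside 45.2–58.8% ✗; longest run = 3 ✓ — fails.
F3 (19 nt, A=4 T=4 G=5 C=6): length 19 ✓; 3' end TCC has 2 G/C ✓; GC 11/19 = 57.9% ✓; longest run = 2 ✓ — passes.
F4 (19 nt, A=8 T=2 G=3 C=6): length 19 ✓; 3' end ACA has 1 G/C, need ≥2 ✗; GC 9/19 = 47.4% ✓; longest run = 3 ✓ — fails.
F5 (18 nt, A=4 T=5 G=3 C=6): length 18, outside 19–23 ✗; 3' end CTC has 2 G/C ✓; GC 9/18 = 50.0% ✓; longest run = 2 ✓ — fails.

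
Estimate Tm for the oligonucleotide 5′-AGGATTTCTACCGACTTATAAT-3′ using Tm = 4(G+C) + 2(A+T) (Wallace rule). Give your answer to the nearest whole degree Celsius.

58°C

Base counts: A=7, T=8, G=3, C=4 (length 22).
Tm = 2·(7+8) + 4·(3+4) = 2·15 + 4·7 = 30 + 28 = 58°C.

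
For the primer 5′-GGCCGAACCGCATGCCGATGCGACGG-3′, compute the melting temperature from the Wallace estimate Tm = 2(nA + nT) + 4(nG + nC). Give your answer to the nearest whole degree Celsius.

Base counts: A=5, T=2, G=10, C=9 (length 26).
Tm = 2·(5+2) + 4·(10+9) = 2·7 + 4·19 = 14 + 76 = 90°C.

90°C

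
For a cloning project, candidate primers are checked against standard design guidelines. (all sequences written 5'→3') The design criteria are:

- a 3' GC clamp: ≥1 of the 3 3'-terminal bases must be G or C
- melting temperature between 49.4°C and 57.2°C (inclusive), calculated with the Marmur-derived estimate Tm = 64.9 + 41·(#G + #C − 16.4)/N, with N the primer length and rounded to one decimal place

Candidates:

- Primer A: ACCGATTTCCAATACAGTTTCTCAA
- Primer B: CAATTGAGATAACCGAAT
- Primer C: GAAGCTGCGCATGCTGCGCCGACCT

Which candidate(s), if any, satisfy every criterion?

Primer A (25 nt, A=8 T=8 G=2 C=7): 3' end CAA has 1 G/C ✓; Tm = 64.9 + 41·(9 − 16.4)/25 = 52.8°C ✓ — passes.
Primer B (18 nt, A=8 T=4 G=3 C=3): 3' end AAT has 0 G/C, need ≥1 ✗; Tm = 64.9 + 41·(6 − 16.4)/18 = 41.2°C, outside 49.4–57.2°C ✗ — fails.
Primer C (25 nt, A=4 T=4 G=8 C=9): 3' end CCT has 2 G/C ✓; Tm = 64.9 + 41·(17 − 16.4)/25 = 65.9°C, outside 49.4–57.2°C ✗ — fails.

Primer A only.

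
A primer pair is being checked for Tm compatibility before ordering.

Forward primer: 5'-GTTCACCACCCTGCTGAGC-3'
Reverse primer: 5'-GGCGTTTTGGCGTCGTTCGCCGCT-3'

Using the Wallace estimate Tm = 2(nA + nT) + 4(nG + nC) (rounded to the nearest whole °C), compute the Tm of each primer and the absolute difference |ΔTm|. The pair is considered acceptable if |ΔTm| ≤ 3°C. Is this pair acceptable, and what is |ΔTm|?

|ΔTm| = 18°C; the pair is not acceptable.

Forward: A=3 T=4 G=4 C=8 → Tm = 2·7 + 4·12 = 62°C.
Reverse: A=0 T=8 G=9 C=7 → Tm = 2·8 + 4·16 = 80°C.
|ΔTm| = |62 − 80| = 18°C, > 3°C.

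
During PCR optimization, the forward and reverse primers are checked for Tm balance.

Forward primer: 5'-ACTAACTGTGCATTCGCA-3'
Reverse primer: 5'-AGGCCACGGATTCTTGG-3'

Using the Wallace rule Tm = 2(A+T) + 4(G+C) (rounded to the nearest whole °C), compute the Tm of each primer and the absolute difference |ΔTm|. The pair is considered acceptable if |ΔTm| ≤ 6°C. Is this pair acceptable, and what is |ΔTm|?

Forward: A=5 T=5 G=3 C=5 → Tm = 2·10 + 4·8 = 52°C.
Reverse: A=3 T=4 G=6 C=4 → Tm = 2·7 + 4·10 = 54°C.
|ΔTm| = |52 − 54| = 2°C, ≤ 6°C.

|ΔTm| = 2°C; the pair is acceptable.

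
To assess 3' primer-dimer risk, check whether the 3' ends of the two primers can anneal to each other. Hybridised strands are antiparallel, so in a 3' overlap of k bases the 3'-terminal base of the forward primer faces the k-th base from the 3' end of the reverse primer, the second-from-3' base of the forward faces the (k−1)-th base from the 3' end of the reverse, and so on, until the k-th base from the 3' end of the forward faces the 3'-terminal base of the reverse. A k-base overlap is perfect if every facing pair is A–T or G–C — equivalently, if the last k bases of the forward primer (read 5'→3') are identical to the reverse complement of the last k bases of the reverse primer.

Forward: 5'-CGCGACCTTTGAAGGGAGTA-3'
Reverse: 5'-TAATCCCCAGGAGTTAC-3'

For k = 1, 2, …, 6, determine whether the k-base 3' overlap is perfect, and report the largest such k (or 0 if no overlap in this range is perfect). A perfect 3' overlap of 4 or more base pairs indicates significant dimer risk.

Last 6 bases (5'→3') — forward …GGAGTA, reverse …AGTTAC.
Reverse complement of the reverse primer's last 6 bases: GTAACT; its first k bases are the reverse complement of the reverse primer's last k bases, so a perfect k-base overlap needs the forward primer's last k bases to equal them.
Comparing (forward last k vs required): k=1: A vs G ✗; k=2: TA vs GT ✗; k=3: GTA vs GTA ✓; k=4: AGTA vs GTAA ✗; k=5: GAGTA vs GTAAC ✗; k=6: GGAGTA vs GTAACT ✗.
Only k = 3 is perfect, so the longest perfect 3' overlap is 3.

Longest perfect overlap: 3 complementary base pairs; below the dimer-risk threshold (threshold 4).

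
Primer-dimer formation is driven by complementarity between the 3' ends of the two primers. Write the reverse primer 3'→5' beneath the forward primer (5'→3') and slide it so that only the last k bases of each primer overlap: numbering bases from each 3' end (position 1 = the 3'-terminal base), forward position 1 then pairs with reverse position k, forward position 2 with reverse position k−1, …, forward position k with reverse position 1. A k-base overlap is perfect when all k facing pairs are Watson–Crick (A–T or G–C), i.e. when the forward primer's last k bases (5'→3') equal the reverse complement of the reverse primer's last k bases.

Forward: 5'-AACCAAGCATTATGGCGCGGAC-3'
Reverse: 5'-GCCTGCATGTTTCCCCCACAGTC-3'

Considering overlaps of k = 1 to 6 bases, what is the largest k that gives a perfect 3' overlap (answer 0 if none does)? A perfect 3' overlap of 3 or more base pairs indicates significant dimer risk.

Last 6 bases (5'→3') — forward …GCGGAC, reverse …ACAGTC.
Reverse complement of the reverse primer's last 6 bases: GACTGT; its first k bases are the reverse complement of the reverse primer's last k bases, so a perfect k-base overlap needs the forward primer's last k bases to equal them.
Comparing (forward last k vs required): k=1: C vs G ✗; k=2: AC vs GA ✗; k=3: GAC vs GAC ✓; k=4: GGAC vs GACT ✗; k=5: CGGAC vs GACTG ✗; k=6: GCGGAC vs GACTGT ✗.
Only k = 3 is perfect, so the longest perfect 3' overlap is 3.

Longest perfect overlap: 3 complementary base pairs; significant dimer risk (threshold 3).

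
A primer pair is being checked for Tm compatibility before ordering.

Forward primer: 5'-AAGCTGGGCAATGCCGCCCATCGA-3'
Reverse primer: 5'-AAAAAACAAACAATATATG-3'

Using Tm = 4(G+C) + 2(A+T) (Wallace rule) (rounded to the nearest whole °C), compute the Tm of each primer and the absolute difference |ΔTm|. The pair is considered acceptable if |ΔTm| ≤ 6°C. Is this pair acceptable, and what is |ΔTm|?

Forward: A=6 T=3 G=7 C=8 → Tm = 2·9 + 4·15 = 78°C.
Reverse: A=13 T=3 G=1 C=2 → Tm = 2·16 + 4·3 = 44°C.
|ΔTm| = |78 − 44| = 34°C, > 6°C.

|ΔTm| = 34°C; the pair is not acceptable.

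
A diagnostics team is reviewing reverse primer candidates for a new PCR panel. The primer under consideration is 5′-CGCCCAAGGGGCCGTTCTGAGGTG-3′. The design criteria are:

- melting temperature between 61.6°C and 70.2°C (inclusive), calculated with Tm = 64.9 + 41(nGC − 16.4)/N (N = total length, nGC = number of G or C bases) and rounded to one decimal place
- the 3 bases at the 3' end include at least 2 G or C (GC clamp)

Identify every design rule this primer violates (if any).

Base counts: A=3, T=4, G=10, C=7 (length 24).
Tm: Tm = 64.9 + 41·(17 − 16.4)/24 = 65.9°C ✓
GC clamp: 3' end GTG has 2 G/C ✓

Meets all criteria.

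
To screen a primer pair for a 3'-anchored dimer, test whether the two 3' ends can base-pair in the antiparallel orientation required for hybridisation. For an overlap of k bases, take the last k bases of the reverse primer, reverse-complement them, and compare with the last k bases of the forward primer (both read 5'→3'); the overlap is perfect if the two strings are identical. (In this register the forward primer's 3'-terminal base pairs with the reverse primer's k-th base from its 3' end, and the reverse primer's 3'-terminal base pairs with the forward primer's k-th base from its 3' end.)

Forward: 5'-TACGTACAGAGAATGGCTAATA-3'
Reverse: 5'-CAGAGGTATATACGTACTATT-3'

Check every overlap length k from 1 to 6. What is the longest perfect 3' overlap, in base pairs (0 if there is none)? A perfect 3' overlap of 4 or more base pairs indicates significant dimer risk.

Longest perfect overlap: 4 complementary base pairs; significant dimer risk (threshold 4).

Last 6 bases (5'→3') — forward …CTAATA, reverse …ACTATT.
Reverse complement of the reverse primer's last 6 bases: AATAGT; its first k bases are the reverse complement of the reverse primer's last k bases, so a perfect k-base overlap needs the forward primer's last k bases to equal them.
Comparing (forward last k vs required): k=1: A vs A ✓; k=2: TA vs AA ✗; k=3: ATA vs AAT ✗; k=4: AATA vs AATA ✓; k=5: TAATA vs AATAG ✗; k=6: CTAATA vs AATAGT ✗.
Perfect overlaps at k = 1, 4; the largest is 4.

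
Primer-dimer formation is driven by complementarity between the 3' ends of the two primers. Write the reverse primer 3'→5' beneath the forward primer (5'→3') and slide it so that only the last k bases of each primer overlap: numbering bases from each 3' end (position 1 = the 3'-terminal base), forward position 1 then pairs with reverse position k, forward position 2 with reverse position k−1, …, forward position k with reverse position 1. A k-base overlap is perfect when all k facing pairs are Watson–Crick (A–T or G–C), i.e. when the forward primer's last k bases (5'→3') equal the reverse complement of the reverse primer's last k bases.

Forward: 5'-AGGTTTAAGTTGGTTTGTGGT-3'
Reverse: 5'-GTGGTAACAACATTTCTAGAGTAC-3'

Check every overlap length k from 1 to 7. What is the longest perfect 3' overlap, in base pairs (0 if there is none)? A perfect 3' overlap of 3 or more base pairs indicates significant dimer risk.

Last 7 bases (5'→3') — forward …TTGTGGT, reverse …AGAGTAC.
Reverse complement of the reverse primer's last 7 bases: GTACTCT; its first k bases are the reverse complement of the reverse primer's last k bases, so a perfect k-base overlap needs the forward primer's last k bases to equal them.
Comparing (forward last k vs required): k=1: T vs G ✗; k=2: GT vs GT ✓; k=3: GGT vs GTA ✗; k=4: TGGT vs GTAC ✗; k=5: GTGGT vs GTACT ✗; k=6: TGTGGT vs GTACTC ✗; k=7: TTGTGGT vs GTACTCT ✗.
Only k = 2 is perfect, so the longest perfect 3' overlap is 2.

Longest perfect overlap: 2 complementary base pairs; below the dimer-risk threshold (threshold 3).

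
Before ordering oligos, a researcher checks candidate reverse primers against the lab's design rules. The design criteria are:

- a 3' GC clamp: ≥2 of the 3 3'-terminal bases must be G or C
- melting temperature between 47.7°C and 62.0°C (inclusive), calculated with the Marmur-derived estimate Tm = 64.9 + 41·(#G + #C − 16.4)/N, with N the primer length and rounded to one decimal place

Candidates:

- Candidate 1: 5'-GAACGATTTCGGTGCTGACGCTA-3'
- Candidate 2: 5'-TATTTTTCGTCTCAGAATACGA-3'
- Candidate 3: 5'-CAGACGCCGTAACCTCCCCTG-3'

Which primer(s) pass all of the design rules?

Candidate 3 only.

Candidate 1 (23 nt, A=5 T=6 G=7 C=5): 3' end CTA has 1 G/C, need ≥2 ✗; Tm = 64.9 + 41·(12 − 16.4)/23 = 57.1°C ✓ — fails.
Candidate 2 (22 nt, A=6 T=9 G=3 C=4): 3' end CGA has 2 G/C ✓; Tm = 64.9 + 41·(7 − 16.4)/22 = 47.4°C, outside 47.7–62.0°C ✗ — fails.
Candidate 3 (21 nt, A=4 T=3 G=4 C=10): 3' end CTG has 2 G/C ✓; Tm = 64.9 + 41·(14 − 16.4)/21 = 60.2°C ✓ — passes.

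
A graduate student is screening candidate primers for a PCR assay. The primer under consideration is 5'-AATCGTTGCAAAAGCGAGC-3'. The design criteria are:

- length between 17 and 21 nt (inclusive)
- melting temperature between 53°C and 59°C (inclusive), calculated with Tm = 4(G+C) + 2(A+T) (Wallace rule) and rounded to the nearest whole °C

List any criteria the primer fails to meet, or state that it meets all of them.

Meets all criteria.

Base counts: A=7, T=3, G=5, C=4 (length 19).
length: length 19 ✓
Tm: Tm = 2·10 + 4·9 = 56°C ✓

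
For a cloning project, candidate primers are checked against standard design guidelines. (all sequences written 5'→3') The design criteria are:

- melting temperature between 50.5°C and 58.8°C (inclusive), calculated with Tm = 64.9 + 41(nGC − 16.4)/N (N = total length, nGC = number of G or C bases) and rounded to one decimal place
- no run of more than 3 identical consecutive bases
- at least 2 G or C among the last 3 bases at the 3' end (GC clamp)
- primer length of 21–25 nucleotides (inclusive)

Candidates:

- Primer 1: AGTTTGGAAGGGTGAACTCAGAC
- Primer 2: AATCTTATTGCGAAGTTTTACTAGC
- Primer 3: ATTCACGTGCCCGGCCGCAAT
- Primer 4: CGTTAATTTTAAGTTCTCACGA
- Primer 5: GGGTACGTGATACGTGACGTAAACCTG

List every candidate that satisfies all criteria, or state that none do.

Primer 1 only.

Primer 1 (23 nt, A=7 T=5 G=8 C=3): Tm = 64.9 + 41·(11 − 16.4)/23 = 55.3°C ✓; longest run = 3 ✓; 3' end GAC has 2 G/C ✓; length 23 ✓ — passes.
Primer 2 (25 nt, A=7 T=10 G=4 C=4): Tm = 64.9 + 41·(8 − 16.4)/25 = 51.1°C ✓; longest run = 4, exceeds 3 ✗; 3' end AGC has 2 G/C ✓; length 25 ✓ — fails.
Primer 3 (21 nt, A=4 T=4 G=5 C=8): Tm = 64.9 + 41·(13 − 16.4)/21 = 58.3°C ✓; longest run = 3 ✓; 3' end AAT has 0 G/C, need ≥2 ✗; length 21 ✓ — fails.
Primer 4 (22 nt, A=6 T=9 G=3 C=4): Tm = 64.9 + 41·(7 − 16.4)/22 = 47.4°C, outside 50.5–58.8°C ✗; longest run = 4, exceeds 3 ✗; 3' end CGA has 2 G/C ✓; length 22 ✓ — fails.
Primer 5 (27 nt, A=7 T=6 G=9 C=5): Tm = 64.9 + 41·(14 − 16.4)/27 = 61.3°C, outside 50.5–58.8°C ✗; longest run = 3 ✓; 3' end CTG has 2 G/C ✓; length 27, outside 21–25 ✗ — fails.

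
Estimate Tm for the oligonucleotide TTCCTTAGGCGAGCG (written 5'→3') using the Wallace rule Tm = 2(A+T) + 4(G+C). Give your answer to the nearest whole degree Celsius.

Base counts: A=2, T=4, G=5, C=4 (length 15).
Tm = 2·(2+4) + 4·(5+4) = 2·6 + 4·9 = 12 + 36 = 48°C.

48°C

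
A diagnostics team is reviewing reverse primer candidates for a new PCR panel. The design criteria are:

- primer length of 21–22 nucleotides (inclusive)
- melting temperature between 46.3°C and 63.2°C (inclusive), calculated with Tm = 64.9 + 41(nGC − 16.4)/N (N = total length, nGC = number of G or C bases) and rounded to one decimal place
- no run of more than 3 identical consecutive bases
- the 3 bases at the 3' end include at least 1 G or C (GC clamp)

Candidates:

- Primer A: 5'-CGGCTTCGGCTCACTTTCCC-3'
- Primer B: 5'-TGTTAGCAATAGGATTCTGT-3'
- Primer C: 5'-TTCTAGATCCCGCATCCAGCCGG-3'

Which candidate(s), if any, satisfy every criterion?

None of the candidates satisfy all criteria.

Primer A (20 nt, A=1 T=6 G=4 C=9): length 20, outside 21–22 ✗; Tm = 64.9 + 41·(13 − 16.4)/20 = 57.9°C ✓; longest run = 3 ✓; 3' end CCC has 3 G/C ✓ — fails.
Primer B (20 nt, A=5 T=8 G=5 C=2): length 20, outside 21–22 ✗; Tm = 64.9 + 41·(7 − 16.4)/20 = 45.6°C, outside 46.3–63.2°C ✗; longest run = 2 ✓; 3' end TGT has 1 G/C ✓ — fails.
Primer C (23 nt, A=4 T=5 G=5 C=9): length 23, outside 21–22 ✗; Tm = 64.9 + 41·(14 − 16.4)/23 = 60.6°C ✓; longest run = 3 ✓; 3' end CGG has 3 G/C ✓ — fails.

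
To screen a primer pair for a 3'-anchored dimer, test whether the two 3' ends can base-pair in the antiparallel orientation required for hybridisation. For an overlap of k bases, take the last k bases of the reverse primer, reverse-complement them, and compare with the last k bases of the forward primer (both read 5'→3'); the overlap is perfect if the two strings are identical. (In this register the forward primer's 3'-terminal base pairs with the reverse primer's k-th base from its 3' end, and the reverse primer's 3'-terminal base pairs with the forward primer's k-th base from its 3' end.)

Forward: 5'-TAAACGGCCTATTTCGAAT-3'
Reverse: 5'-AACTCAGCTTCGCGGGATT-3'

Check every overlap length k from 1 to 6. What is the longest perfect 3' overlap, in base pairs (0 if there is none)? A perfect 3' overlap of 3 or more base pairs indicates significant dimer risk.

Last 6 bases (5'→3') — forward …TCGAAT, reverse …GGGATT.
Reverse complement of the reverse primer's last 6 bases: AATCCC; its first k bases are the reverse complement of the reverse primer's last k bases, so a perfect k-base overlap needs the forward primer's last k bases to equal them.
Comparing (forward last k vs required): k=1: T vs A ✗; k=2: AT vs AA ✗; k=3: AAT vs AAT ✓; k=4: GAAT vs AATC ✗; k=5: CGAAT vs AATCC ✗; k=6: TCGAAT vs AATCCC ✗.
Only k = 3 is perfect, so the longest perfect 3' overlap is 3.

Longest perfect overlap: 3 complementary base pairs; significant dimer risk (threshold 3).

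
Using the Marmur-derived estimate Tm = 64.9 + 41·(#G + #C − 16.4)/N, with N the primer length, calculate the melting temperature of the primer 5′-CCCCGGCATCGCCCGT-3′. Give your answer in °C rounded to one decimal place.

Base counts: A=1, T=2, G=4, C=9; G+C = 13, N = 16.
Tm = 64.9 + 41·(13 − 16.4)/16 = 64.9 + -139.40/16 = 56.2°C.

56.2°C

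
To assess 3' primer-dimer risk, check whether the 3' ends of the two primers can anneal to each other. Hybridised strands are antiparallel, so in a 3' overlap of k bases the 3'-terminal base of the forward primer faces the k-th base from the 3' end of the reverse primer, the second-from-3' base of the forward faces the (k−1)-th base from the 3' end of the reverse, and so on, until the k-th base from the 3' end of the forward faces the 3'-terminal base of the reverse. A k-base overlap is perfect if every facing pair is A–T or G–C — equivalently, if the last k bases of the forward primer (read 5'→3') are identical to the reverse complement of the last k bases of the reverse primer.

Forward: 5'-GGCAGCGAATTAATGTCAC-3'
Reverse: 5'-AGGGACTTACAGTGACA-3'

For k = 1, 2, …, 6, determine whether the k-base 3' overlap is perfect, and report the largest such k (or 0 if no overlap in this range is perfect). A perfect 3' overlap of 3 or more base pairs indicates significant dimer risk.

Longest perfect overlap: 6 complementary base pairs; significant dimer risk (threshold 3).

Last 6 bases (5'→3') — forward …TGTCAC, reverse …GTGACA.
Reverse complement of the reverse primer's last 6 bases: TGTCAC; its first k bases are the reverse complement of the reverse primer's last k bases, so a perfect k-base overlap needs the forward primer's last k bases to equal them.
Comparing (forward last k vs required): k=1: C vs T ✗; k=2: AC vs TG ✗; k=3: CAC vs TGT ✗; k=4: TCAC vs TGTC ✗; k=5: GTCAC vs TGTCA ✗; k=6: TGTCAC vs TGTCAC ✓.
Only k = 6 is perfect, so the longest perfect 3' overlap is 6.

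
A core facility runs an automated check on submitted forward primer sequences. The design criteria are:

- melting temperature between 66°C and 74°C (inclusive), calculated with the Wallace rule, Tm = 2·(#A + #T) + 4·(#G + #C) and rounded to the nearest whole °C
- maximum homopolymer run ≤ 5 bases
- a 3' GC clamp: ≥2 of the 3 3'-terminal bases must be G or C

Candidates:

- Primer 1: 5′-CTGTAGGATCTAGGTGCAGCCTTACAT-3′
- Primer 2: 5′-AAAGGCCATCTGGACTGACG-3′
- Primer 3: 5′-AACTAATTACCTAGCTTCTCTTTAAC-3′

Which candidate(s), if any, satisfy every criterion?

None of the candidates satisfy all criteria.

Primer 1 (27 nt, A=6 T=8 G=7 C=6): Tm = 2·14 + 4·13 = 80°C, outside 66–74°C ✗; longest run = 2 ✓; 3' end CAT has 1 G/C, need ≥2 ✗ — fails.
Primer 2 (20 nt, A=6 T=3 G=6 C=5): Tm = 2·9 + 4·11 = 62°C, outside 66–74°C ✗; longest run = 3 ✓; 3' end ACG has 2 G/C ✓ — fails.
Primer 3 (26 nt, A=8 T=10 G=1 C=7): Tm = 2·18 + 4·8 = 68°C ✓; longest run = 3 ✓; 3' end AAC has 1 G/C, need ≥2 ✗ — fails.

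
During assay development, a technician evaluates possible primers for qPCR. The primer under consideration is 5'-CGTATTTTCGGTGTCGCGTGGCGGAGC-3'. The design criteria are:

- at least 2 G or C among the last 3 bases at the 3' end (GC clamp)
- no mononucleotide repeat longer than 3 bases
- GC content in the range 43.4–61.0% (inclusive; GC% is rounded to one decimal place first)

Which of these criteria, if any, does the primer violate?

Fails: homopolymer run, GC content.

Base counts: A=2, T=8, G=11, C=6 (length 27).
GC clamp: 3' end AGC has 2 G/C ✓
homopolymer run: longest run = 4, exceeds 3 ✗
GC content: GC 17/27 = 63.0%, outside 43.4–61.0% ✗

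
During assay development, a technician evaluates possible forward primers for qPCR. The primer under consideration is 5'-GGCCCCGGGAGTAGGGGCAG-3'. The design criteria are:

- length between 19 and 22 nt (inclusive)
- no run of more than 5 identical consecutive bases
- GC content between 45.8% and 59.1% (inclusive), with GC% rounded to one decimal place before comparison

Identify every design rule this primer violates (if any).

Fails: GC content.

Base counts: A=3, T=1, G=11, C=5 (length 20).
length: length 20 ✓
homopolymer run: longest run = 4 ✓
GC content: GC 16/20 = 80.0%, outside 45.8–59.1% ✗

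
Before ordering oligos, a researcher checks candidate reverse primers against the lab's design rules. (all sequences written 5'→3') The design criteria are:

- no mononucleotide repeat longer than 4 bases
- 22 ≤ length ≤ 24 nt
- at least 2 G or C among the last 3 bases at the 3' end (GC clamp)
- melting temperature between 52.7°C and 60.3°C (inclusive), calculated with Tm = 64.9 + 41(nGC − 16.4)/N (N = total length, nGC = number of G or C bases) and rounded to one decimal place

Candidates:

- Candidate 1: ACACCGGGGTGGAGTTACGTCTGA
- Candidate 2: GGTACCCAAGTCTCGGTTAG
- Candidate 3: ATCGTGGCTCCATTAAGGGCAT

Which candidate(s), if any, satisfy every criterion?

None of the candidates satisfy all criteria.

Candidate 1 (24 nt, A=5 T=5 G=9 C=5): longest run = 4 ✓; length 24 ✓; 3' end TGA has 1 G/C, need ≥2 ✗; Tm = 64.9 + 41·(14 − 16.4)/24 = 60.8°C, outside 52.7–60.3°C ✗ — fails.
Candidate 2 (20 nt, A=4 T=5 G=6 C=5): longest run = 3 ✓; length 20, outside 22–24 ✗; 3' end TAG has 1 G/C, need ≥2 ✗; Tm = 64.9 + 41·(11 − 16.4)/20 = 53.8°C ✓ — fails.
Candidate 3 (22 nt, A=5 T=6 G=6 C=5): longest run = 3 ✓; length 22 ✓; 3' end CAT has 1 G/C, need ≥2 ✗; Tm = 64.9 + 41·(11 − 16.4)/22 = 54.8°C ✓ — fails.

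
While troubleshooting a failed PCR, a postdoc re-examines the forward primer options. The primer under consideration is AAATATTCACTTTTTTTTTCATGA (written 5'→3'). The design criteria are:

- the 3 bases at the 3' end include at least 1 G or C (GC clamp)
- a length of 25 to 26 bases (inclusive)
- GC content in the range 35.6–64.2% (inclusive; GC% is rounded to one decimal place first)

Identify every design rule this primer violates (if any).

Base counts: A=7, T=13, G=1, C=3 (length 24).
GC clamp: 3' end TGA has 1 G/C ✓
length: length 24, outside 25–26 ✗
GC content: GC 4/24 = 16.7%, outside 35.6–64.2% ✗

Fails: length, GC content.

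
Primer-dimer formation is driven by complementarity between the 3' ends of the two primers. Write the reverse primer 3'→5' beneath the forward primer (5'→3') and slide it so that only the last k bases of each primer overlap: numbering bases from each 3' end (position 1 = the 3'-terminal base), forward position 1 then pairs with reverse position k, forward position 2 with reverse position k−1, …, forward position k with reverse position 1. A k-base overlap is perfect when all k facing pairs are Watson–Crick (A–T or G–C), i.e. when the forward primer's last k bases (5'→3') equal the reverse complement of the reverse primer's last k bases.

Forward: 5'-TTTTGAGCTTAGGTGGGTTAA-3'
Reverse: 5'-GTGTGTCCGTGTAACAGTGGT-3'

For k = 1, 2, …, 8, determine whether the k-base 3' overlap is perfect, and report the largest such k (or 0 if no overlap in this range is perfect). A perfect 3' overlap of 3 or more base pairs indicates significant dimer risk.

Last 8 bases (5'→3') — forward …TGGGTTAA, reverse …ACAGTGGT.
Reverse complement of the reverse primer's last 8 bases: ACCACTGT; its first k bases are the reverse complement of the reverse primer's last k bases, so a perfect k-base overlap needs the forward primer's last k bases to equal them.
Comparing (forward last k vs required): k=1: A vs A ✓; k=2: AA vs AC ✗; k=3: TAA vs ACC ✗; k=4: TTAA vs ACCA ✗; k=5: GTTAA vs ACCAC ✗; k=6: GGTTAA vs ACCACT ✗; k=7: GGGTTAA vs ACCACTG ✗; k=8: TGGGTTAA vs ACCACTGT ✗.
Only k = 1 is perfect, so the longest perfect 3' overlap is 1.

Longest perfect overlap: 1 complementary base pair; below the dimer-risk threshold (threshold 3).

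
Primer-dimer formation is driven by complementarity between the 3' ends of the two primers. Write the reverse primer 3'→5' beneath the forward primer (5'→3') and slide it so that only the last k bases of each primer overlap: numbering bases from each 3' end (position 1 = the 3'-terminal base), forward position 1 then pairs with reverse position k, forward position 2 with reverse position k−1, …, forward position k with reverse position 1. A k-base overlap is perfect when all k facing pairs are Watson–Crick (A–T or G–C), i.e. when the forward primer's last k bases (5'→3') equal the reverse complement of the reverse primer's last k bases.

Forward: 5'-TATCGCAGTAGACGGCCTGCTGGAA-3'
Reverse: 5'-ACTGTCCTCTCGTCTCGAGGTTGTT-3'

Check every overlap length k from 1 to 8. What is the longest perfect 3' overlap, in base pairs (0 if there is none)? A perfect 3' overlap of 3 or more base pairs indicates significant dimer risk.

Longest perfect overlap: 2 complementary base pairs; below the dimer-risk threshold (threshold 3).

Last 8 bases (5'→3') — forward …TGCTGGAA, reverse …AGGTTGTT.
Reverse complement of the reverse primer's last 8 bases: AACAACCT; its first k bases are the reverse complement of the reverse primer's last k bases, so a perfect k-base overlap needs the forward primer's last k bases to equal them.
Comparing (forward last k vs required): k=1: A vs A ✓; k=2: AA vs AA ✓; k=3: GAA vs AAC ✗; k=4: GGAA vs AACA ✗; k=5: TGGAA vs AACAA ✗; k=6: CTGGAA vs AACAAC ✗; k=7: GCTGGAA vs AACAACC ✗; k=8: TGCTGGAA vs AACAACCT ✗.
Perfect overlaps at k = 1, 2; the largest is 2.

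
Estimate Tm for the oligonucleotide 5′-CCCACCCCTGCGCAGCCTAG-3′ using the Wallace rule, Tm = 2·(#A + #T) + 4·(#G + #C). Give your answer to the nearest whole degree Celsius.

70°C

Base counts: A=3, T=2, G=4, C=11 (length 20).
Tm = 2·(3+2) + 4·(4+11) = 2·5 + 4·15 = 10 + 60 = 70°C.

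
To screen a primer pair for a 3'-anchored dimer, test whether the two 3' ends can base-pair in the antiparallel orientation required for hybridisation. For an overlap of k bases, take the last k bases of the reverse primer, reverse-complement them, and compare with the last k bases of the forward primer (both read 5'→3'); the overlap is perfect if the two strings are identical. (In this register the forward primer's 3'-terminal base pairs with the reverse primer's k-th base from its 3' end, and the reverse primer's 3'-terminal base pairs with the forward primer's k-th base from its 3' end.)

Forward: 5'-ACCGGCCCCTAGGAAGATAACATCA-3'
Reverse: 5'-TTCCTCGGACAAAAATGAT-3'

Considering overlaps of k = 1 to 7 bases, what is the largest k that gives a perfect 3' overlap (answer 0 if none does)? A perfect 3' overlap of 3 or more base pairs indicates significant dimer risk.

Longest perfect overlap: 4 complementary base pairs; significant dimer risk (threshold 3).

Last 7 bases (5'→3') — forward …AACATCA, reverse …AAATGAT.
Reverse complement of the reverse primer's last 7 bases: ATCATTT; its first k bases are the reverse complement of the reverse primer's last k bases, so a perfect k-base overlap needs the forward primer's last k bases to equal them.
Comparing (forward last k vs required): k=1: A vs A ✓; k=2: CA vs AT ✗; k=3: TCA vs ATC ✗; k=4: ATCA vs ATCA ✓; k=5: CATCA vs ATCAT ✗; k=6: ACATCA vs ATCATT ✗; k=7: AACATCA vs ATCATTT ✗.
Perfect overlaps at k = 1, 4; the largest is 4.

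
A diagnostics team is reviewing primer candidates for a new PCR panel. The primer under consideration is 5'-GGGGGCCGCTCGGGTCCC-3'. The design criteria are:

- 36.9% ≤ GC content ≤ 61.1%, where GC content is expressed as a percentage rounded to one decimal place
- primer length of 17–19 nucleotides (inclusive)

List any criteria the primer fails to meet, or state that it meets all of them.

Fails: GC content.

Base counts: A=0, T=2, G=9, C=7 (length 18).
GC content: GC 16/18 = 88.9%, outside 36.9–61.1% ✗
length: length 18 ✓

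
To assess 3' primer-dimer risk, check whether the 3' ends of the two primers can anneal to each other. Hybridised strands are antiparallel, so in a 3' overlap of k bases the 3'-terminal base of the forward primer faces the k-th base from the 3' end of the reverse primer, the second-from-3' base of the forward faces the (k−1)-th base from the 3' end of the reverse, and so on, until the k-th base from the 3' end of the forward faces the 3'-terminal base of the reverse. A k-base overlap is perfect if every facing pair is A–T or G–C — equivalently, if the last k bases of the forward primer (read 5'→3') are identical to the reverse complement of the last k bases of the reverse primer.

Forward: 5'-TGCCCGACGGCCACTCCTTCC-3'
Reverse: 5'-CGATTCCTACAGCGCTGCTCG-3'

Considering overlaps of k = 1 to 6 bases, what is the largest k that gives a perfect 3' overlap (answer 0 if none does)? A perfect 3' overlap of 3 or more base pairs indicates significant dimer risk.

Last 6 bases (5'→3') — forward …CCTTCC, reverse …TGCTCG.
Reverse complement of the reverse primer's last 6 bases: CGAGCA; its first k bases are the reverse complement of the reverse primer's last k bases, so a perfect k-base overlap needs the forward primer's last k bases to equal them.
Comparing (forward last k vs required): k=1: C vs C ✓; k=2: CC vs CG ✗; k=3: TCC vs CGA ✗; k=4: TTCC vs CGAG ✗; k=5: CTTCC vs CGAGC ✗; k=6: CCTTCC vs CGAGCA ✗.
Only k = 1 is perfect, so the longest perfect 3' overlap is 1.

Longest perfect overlap: 1 complementary base pair; below the dimer-risk threshold (threshold 3).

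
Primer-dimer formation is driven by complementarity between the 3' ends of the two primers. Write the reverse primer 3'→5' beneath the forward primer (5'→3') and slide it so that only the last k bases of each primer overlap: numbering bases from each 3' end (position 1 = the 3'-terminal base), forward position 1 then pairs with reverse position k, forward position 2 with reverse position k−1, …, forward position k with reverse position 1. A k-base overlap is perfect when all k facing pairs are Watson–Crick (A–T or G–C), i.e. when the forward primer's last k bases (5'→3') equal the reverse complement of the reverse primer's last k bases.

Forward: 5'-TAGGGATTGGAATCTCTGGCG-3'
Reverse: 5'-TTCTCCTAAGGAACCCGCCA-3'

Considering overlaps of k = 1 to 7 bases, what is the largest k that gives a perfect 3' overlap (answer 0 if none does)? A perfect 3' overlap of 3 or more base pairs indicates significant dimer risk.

Longest perfect overlap: 5 complementary base pairs; significant dimer risk (threshold 3).

Last 7 bases (5'→3') — forward …TCTGGCG, reverse …CCCGCCA.
Reverse complement of the reverse primer's last 7 bases: TGGCGGG; its first k bases are the reverse complement of the reverse primer's last k bases, so a perfect k-base overlap needs the forward primer's last k bases to equal them.
Comparing (forward last k vs required): k=1: G vs T ✗; k=2: CG vs TG ✗; k=3: GCG vs TGG ✗; k=4: GGCG vs TGGC ✗; k=5: TGGCG vs TGGCG ✓; k=6: CTGGCG vs TGGCGG ✗; k=7: TCTGGCG vs TGGCGGG ✗.
Only k = 5 is perfect, so the longest perfect 3' overlap is 5.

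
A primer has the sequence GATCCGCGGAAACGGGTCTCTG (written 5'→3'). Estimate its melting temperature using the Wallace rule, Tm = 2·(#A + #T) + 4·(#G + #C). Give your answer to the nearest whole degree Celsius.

Base counts: A=4, T=4, G=8, C=6 (length 22).
Tm = 2·(4+4) + 4·(8+6) = 2·8 + 4·14 = 16 + 56 = 72°C.

72°C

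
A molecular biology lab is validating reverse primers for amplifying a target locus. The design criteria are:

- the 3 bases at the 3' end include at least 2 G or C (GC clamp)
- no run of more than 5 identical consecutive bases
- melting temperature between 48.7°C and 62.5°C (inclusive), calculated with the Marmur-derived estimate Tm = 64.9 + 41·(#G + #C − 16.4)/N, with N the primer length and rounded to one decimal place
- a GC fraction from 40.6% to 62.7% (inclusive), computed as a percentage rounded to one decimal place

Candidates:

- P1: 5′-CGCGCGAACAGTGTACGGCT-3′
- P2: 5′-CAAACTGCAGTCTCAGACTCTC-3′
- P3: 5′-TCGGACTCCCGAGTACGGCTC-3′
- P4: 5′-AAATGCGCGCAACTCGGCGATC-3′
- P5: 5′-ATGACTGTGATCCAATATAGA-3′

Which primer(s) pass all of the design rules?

P2 only.

P1 (20 nt, A=4 T=3 G=7 C=6): 3' end GCT has 2 G/C ✓; longest run = 2 ✓; Tm = 64.9 + 41·(13 − 16.4)/20 = 57.9°C ✓; GC 13/20 = 65.0%, outside 40.6–62.7% ✗ — fails.
P2 (22 nt, A=6 T=5 G=3 C=8): 3' end CTC has 2 G/C ✓; longest run = 3 ✓; Tm = 64.9 + 41·(11 − 16.4)/22 = 54.8°C ✓; GC 11/22 = 50.0% ✓ — passes.
P3 (21 nt, A=3 T=4 G=6 C=8): 3' end CTC has 2 G/C ✓; longest run = 3 ✓; Tm = 64.9 + 41·(14 − 16.4)/21 = 60.2°C ✓; GC 14/21 = 66.7%, outside 40.6–62.7% ✗ — fails.
P4 (22 nt, A=6 T=3 G=6 C=7): 3' end ATC has 1 G/C, need ≥2 ✗; longest run = 3 ✓; Tm = 64.9 + 41·(13 − 16.4)/22 = 58.6°C ✓; GC 13/22 = 59.1% ✓ — fails.
P5 (21 nt, A=8 T=6 G=4 C=3): 3' end AGA has 1 G/C, need ≥2 ✗; longest run = 2 ✓; Tm = 64.9 + 41·(7 − 16.4)/21 = 46.5°C, outside 48.7–62.5°C ✗; GC 7/21 = 33.3%, outside 40.6–62.7% ✗ — fails.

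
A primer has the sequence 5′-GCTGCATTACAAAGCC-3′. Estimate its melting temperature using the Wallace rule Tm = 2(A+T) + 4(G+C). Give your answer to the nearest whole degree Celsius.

48°C

Base counts: A=5, T=3, G=3, C=5 (length 16).
Tm = 2·(5+3) + 4·(3+5) = 2·8 + 4·8 = 16 + 32 = 48°C.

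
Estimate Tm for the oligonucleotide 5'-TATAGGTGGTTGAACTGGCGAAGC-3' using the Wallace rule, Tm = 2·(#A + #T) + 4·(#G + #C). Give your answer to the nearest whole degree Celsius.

72°C

Base counts: A=6, T=6, G=9, C=3 (length 24).
Tm = 2·(6+6) + 4·(9+3) = 2·12 + 4·12 = 24 + 48 = 72°C.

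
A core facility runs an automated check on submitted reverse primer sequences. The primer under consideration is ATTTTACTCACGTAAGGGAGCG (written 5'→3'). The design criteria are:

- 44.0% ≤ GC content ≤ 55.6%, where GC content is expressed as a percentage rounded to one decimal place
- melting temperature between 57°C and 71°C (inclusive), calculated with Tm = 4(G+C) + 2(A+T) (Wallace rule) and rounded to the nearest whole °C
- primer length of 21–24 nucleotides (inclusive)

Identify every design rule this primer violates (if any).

Base counts: A=6, T=6, G=6, C=4 (length 22).
GC content: GC 10/22 = 45.5% ✓
Tm: Tm = 2·12 + 4·10 = 64°C ✓
length: length 22 ✓

Meets all criteria.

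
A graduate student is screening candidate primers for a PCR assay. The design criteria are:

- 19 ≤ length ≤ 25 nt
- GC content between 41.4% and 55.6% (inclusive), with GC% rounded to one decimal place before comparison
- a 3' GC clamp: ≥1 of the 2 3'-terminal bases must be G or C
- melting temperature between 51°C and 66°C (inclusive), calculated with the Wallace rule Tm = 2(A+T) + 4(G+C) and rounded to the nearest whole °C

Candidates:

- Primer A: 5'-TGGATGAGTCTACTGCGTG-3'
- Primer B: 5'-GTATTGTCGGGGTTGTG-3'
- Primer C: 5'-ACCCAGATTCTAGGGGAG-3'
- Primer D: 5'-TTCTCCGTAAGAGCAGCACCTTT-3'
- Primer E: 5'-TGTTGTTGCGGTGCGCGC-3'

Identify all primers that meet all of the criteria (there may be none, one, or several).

Primer A (19 nt, A=3 T=6 G=7 C=3): length 19 ✓; GC 10/19 = 52.6% ✓; 3' end TG has 1 G/C ✓; Tm = 2·9 + 4·10 = 58°C ✓ — passes.
Primer B (17 nt, A=1 T=7 G=8 C=1): length 17, outside 19–25 ✗; GC 9/17 = 52.9% ✓; 3' end TG has 1 G/C ✓; Tm = 2·8 + 4·9 = 52°C ✓ — fails.
Primer C (18 nt, A=5 T=3 G=6 C=4): length 18, outside 19–25 ✗; GC 10/18 = 55.6% ✓; 3' end AG has 1 G/C ✓; Tm = 2·8 + 4·10 = 56°C ✓ — fails.
Primer D (23 nt, A=5 T=7 G=4 C=7): length 23 ✓; GC 11/23 = 47.8% ✓; 3' end TT has 0 G/C, need ≥1 ✗; Tm = 2·12 + 4·11 = 68°C, outside 51–66°C ✗ — fails.
Primer E (18 nt, A=0 T=6 G=8 C=4): length 18, outside 19–25 ✗; GC 12/18 = 66.7%, outside 41.4–55.6% ✗; 3' end GC has 2 G/C ✓; Tm = 2·6 + 4·12 = 60°C ✓ — fails.

Primer A only.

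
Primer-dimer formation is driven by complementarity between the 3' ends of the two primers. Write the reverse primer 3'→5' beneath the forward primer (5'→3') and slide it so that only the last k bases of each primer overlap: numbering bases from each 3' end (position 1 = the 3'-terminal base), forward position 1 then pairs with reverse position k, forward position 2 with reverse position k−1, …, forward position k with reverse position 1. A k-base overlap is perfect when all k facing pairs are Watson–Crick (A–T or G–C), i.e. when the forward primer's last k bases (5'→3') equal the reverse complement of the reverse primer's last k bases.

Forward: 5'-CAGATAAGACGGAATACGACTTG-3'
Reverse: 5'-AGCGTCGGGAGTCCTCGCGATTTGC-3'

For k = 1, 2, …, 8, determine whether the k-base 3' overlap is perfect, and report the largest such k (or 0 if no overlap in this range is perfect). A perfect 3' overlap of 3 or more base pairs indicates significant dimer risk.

Last 8 bases (5'→3') — forward …ACGACTTG, reverse …CGATTTGC.
Reverse complement of the reverse primer's last 8 bases: GCAAATCG; its first k bases are the reverse complement of the reverse primer's last k bases, so a perfect k-base overlap needs the forward primer's last k bases to equal them.
Comparing (forward last k vs required): k=1: G vs G ✓; k=2: TG vs GC ✗; k=3: TTG vs GCA ✗; k=4: CTTG vs GCAA ✗; k=5: ACTTG vs GCAAA ✗; k=6: GACTTG vs GCAAAT ✗; k=7: CGACTTG vs GCAAATC ✗; k=8: ACGACTTG vs GCAAATCG ✗.
Only k = 1 is perfect, so the longest perfect 3' overlap is 1.

Longest perfect overlap: 1 complementary base pair; below the dimer-risk threshold (threshold 3).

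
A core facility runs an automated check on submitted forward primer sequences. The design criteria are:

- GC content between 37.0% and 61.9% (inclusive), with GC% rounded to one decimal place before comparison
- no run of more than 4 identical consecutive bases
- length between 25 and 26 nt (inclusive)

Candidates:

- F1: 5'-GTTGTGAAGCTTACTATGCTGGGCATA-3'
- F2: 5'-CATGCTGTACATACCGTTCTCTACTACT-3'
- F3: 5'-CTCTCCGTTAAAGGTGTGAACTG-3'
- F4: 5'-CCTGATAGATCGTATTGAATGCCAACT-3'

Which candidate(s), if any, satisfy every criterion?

None of the candidates satisfy all criteria.

F1 (27 nt, A=6 T=9 G=8 C=4): GC 12/27 = 44.4% ✓; longest run = 3 ✓; length 27, outside 25–26 ✗ — fails.
F2 (28 nt, A=6 T=10 G=3 C=9): GC 12/28 = 42.9% ✓; longest run = 2 ✓; length 28, outside 25–26 ✗ — fails.
F3 (23 nt, A=5 T=7 G=6 C=5): GC 11/23 = 47.8% ✓; longest run = 3 ✓; length 23, outside 25–26 ✗ — fails.
F4 (27 nt, A=8 T=8 G=5 C=6): GC 11/27 = 40.7% ✓; longest run = 2 ✓; length 27, outside 25–26 ✗ — fails.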